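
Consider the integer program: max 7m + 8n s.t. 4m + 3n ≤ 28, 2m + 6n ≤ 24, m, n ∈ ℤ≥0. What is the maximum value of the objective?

Relaxing integrality, the LP optimum is 55.11 at (m,n) = (5.33, 2.22), which is not an integer point.
(m,n)=(5,2): 4·5+3·2=26≤28, 2·5+6·2=22≤24, objective 51.
(m,n)=(6,1): 4·6+3·1=27≤28, 2·6+6·1=18≤24, objective 50.
(m,n)=(4,2): 4·4+3·2=22≤28, 2·4+6·2=20≤24, objective 44.
(m,n)=(5,1): 4·5+3·1=23≤28, 2·5+6·1=16≤24, objective 43.
The best lattice point is (5,2), giving 51.

51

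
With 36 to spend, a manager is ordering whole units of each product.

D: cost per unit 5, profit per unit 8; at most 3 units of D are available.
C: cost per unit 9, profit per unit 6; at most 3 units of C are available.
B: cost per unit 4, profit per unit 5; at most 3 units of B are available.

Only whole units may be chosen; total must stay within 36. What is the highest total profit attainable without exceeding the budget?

D has the best ratio (8/5); taking only D gives at most 3×8 = 24 (stopped by the supply cap of 3).
Mixing does better — 3×D, 1×C, and 3×B: cost 36 ≤ 36, profit 3·8 + 1·6 + 3·5 = 45.

45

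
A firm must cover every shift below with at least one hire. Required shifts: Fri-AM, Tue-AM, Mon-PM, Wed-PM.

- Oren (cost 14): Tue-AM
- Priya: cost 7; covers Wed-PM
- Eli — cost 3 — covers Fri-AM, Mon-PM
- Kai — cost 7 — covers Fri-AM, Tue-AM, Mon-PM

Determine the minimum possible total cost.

The greedy cost-per-new-shift heuristic would pick Eli, Priya, and Kai for 17, but a cheaper cover exists.
Choose Priya and Kai: together they cover Fri-AM, Tue-AM, Mon-PM, Wed-PM — every shift.
Total cost: 7 + 7 = 14.
No cover costs less than 14.

14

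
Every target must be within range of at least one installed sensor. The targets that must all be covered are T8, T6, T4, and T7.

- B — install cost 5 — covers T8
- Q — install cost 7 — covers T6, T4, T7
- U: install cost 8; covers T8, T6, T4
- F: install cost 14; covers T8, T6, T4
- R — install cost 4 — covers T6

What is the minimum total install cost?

Choose B and Q: together they cover T8, T6, T4, T7 — every target.
Total install cost: 5 + 7 = 12.
No cover costs less than 12.

12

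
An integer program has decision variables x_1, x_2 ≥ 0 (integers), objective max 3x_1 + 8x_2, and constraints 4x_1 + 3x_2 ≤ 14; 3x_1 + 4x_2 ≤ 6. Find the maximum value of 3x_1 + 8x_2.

The continuous relaxation peaks at (0, 1.5) with value 12.00; rounding to a feasible lattice point costs some objective.
(x_1,x_2)=(0,1): 4·0+3·1=3≤14, 3·0+4·1=4≤6, objective 8.
(x_1,x_2)=(1,0): 4·1+3·0=4≤14, 3·1+4·0=3≤6, objective 3.
(x_1,x_2)=(0,0): 4·0+3·0=0≤14, 3·0+4·0=0≤6, objective 0.
The best lattice point is (0,1), giving 8.

8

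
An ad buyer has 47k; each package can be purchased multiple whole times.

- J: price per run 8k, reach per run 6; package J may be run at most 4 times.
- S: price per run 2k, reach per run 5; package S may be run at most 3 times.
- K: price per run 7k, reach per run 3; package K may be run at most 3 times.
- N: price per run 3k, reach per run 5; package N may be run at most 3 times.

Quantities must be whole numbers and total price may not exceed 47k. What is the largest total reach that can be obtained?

54

3×J, 3×S, 1×K, and 3×N: price 46 ≤ 47, reach 3·6 + 3·5 + 1·3 + 3·5 = 51.
4×J, 3×S, and 3×N: price 47 ≤ 47, reach 4·6 + 3·5 + 3·5 = 54.
Best is 54.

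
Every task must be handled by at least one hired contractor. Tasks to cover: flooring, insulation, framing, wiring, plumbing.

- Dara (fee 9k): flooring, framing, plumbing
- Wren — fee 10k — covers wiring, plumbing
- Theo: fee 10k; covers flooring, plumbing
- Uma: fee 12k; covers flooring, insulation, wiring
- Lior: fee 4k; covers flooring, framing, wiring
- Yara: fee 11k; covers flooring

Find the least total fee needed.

21

The greedy cost-per-new-task heuristic would pick Lior, Dara, and Uma for 25, but a cheaper cover exists.
Choose Dara and Uma: together they cover flooring, insulation, framing, wiring, plumbing — every task.
Total fee: 9 + 12 = 21.
No cover costs less than 21.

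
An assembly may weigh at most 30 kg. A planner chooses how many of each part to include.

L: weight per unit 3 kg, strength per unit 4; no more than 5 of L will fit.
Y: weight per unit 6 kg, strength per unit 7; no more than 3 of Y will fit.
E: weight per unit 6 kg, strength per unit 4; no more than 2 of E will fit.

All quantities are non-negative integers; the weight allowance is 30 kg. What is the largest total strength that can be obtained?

37

L has the best ratio (4/3); taking only L gives at most 5×4 = 20 (stopped by the supply cap of 5).
Mixing does better — 4×L and 3×Y: weight 30 ≤ 30, strength 4·4 + 3·7 = 37.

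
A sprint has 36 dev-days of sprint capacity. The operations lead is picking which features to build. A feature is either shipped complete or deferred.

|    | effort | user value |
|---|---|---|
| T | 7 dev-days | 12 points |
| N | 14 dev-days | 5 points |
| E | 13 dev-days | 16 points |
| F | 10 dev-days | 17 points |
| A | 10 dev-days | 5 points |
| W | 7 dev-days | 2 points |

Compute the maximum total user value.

This is a 0-1 knapsack instance.
Take T, E, and F: effort 7 + 13 + 10 = 30 ≤ 36, user value 12 + 16 + 17 = 45.
No other feasible combination does better.

45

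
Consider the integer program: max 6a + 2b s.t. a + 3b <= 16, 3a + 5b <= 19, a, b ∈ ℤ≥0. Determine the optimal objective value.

36

(a,b)=(6,0) is feasible, giving 36.
(a,b)=(5,0) is feasible, giving 30.
Maximum is 36 at (a,b)=(6,0).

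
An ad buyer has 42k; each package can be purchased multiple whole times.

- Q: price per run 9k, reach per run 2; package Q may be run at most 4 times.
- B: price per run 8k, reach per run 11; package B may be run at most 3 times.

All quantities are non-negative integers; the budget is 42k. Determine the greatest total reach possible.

This is a bounded integer knapsack.
Take 2×Q and 3×B: price 42 ≤ 42, reach 2·2 + 3·11 = 37.
B has the best ratio (11/8) and is taken to its limit of 3; remaining capacity is filled optimally with the others.

37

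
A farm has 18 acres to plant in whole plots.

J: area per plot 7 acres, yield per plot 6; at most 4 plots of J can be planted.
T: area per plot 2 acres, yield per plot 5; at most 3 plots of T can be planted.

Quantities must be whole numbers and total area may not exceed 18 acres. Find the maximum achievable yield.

22

This is a bounded integer knapsack.
1×J and 3×T: area 13 ≤ 18, yield 1·6 + 3·5 = 21.
2×J and 2×T: area 18 ≤ 18, yield 2·6 + 2·5 = 22.
Best is 22.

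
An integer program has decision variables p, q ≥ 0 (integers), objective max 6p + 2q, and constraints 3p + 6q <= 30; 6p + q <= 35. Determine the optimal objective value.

34

(p,q)=(5,2): 3·5+6·2=27≤30, 6·5+1·2=32≤35, objective 34.
(p,q)=(5,1): 3·5+6·1=21≤30, 6·5+1·1=31≤35, objective 32.
Maximum is 34 at (p,q)=(5,2).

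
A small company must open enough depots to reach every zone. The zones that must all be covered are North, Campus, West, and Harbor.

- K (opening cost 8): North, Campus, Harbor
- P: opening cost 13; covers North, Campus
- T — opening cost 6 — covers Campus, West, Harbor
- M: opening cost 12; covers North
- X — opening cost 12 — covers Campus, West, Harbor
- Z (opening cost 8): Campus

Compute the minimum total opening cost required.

Choose K and T: together they cover North, Campus, West, Harbor — every zone.
Total opening cost: 8 + 6 = 14.
No cover costs less than 14.

14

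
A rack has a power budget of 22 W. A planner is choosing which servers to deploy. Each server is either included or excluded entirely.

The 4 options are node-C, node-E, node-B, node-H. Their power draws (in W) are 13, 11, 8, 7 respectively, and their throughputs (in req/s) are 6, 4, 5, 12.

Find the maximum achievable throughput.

node-E + node-H: power draw 11 + 7 = 18 ≤ 22, throughput 4 + 12 = 16.
node-C + node-H: power draw 13 + 7 = 20 ≤ 22, throughput 6 + 12 = 18.
node-B + node-H: power draw 8 + 7 = 15 ≤ 22, throughput 5 + 12 = 17.
Best is node-C and node-H with total throughput 18.

18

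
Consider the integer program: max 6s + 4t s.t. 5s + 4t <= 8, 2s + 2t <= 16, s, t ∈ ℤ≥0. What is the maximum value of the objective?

8

The continuous relaxation peaks at (1.6, 0) with value 9.60; rounding to a feasible lattice point costs some objective.
(s,t)=(0,2): 5·0+4·2=8≤8, 2·0+2·2=4≤16, objective 8.
(s,t)=(1,0): 5·1+4·0=5≤8, 2·1+2·0=2≤16, objective 6.
(s,t)=(0,1): 5·0+4·1=4≤8, 2·0+2·1=2≤16, objective 4.
(s,t)=(0,0): 5·0+4·0=0≤8, 2·0+2·0=0≤16, objective 0.
No feasible integer point exceeds 8.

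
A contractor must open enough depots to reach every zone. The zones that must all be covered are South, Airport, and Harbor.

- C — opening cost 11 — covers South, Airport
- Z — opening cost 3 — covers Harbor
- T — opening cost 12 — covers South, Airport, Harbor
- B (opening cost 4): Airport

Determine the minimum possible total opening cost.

12

The greedy cost-per-new-zone heuristic would pick Z, B, and C for 18, but a cheaper cover exists.
T alone covers South, Airport, Harbor — every zone.
Total opening cost: 12.
No cover costs less than 12.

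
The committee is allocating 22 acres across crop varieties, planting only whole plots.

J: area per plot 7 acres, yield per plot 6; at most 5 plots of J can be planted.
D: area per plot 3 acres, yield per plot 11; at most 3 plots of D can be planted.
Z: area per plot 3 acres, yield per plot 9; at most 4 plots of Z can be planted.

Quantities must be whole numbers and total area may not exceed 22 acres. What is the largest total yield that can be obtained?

69

This is a bounded integer knapsack.
D has the best ratio (11/3); taking only D gives at most 3×11 = 33 (stopped by the supply cap of 3).
Mixing does better — 3×D and 4×Z: area 21 ≤ 22, yield 3·11 + 4·9 = 69.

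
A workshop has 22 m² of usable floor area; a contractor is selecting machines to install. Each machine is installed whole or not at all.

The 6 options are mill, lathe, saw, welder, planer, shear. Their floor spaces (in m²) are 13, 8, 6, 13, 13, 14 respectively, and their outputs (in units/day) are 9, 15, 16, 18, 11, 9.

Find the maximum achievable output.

Allowing fractional choices, the relaxed optimum would be about 42.1, but machines are indivisible.
saw + welder: floor space 6 + 13 = 19 ≤ 22, output 16 + 18 = 34.
lathe + welder: floor space 8 + 13 = 21 ≤ 22, output 15 + 18 = 33.
Best is saw and welder with total output 34.

34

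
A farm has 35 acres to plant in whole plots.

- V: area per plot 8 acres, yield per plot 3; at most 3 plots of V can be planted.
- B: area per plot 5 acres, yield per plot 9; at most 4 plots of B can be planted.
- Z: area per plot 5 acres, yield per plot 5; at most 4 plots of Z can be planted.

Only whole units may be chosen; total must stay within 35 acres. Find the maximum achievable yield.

Take 4×B and 3×Z: area 35 ≤ 35, yield 4·9 + 3·5 = 51.
B has the best ratio (9/5) and is taken to its limit of 4; remaining capacity is filled optimally with the others.

51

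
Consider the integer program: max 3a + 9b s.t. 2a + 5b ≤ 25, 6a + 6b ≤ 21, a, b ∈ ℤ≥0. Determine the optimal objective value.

The continuous relaxation peaks at (0, 3.5) with value 31.50; rounding to a feasible lattice point costs some objective.
(a,b)=(0,3): 2·0+5·3=15≤25, 6·0+6·3=18≤21, objective 27.
(a,b)=(1,2): 2·1+5·2=12≤25, 6·1+6·2=18≤21, objective 21.
The best lattice point is (0,3), giving 27.

27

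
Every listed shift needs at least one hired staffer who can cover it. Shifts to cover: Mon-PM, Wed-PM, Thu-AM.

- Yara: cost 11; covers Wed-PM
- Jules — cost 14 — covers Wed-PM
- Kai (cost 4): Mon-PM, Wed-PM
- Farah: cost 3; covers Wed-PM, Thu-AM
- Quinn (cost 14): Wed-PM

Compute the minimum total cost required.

7

Choose Kai and Farah: together they cover Mon-PM, Wed-PM, Thu-AM — every shift.
Total cost: 4 + 3 = 7.
No cover costs less than 7.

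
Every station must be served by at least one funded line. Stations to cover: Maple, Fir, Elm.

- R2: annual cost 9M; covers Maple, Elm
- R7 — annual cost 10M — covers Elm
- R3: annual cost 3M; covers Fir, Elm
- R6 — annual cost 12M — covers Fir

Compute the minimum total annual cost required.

Choose R2 and R3: together they cover Maple, Fir, Elm — every station.
Total annual cost: 9 + 3 = 12.
No cover costs less than 12.

12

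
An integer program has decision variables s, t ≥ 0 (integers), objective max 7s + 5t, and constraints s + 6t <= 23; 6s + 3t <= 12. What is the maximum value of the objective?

17

(s,t)=(1,2) is feasible, giving 17.
(s,t)=(0,3) is feasible, giving 15.
(s,t)=(1,1) is feasible, giving 12.
Maximum is 17 at (s,t)=(1,2).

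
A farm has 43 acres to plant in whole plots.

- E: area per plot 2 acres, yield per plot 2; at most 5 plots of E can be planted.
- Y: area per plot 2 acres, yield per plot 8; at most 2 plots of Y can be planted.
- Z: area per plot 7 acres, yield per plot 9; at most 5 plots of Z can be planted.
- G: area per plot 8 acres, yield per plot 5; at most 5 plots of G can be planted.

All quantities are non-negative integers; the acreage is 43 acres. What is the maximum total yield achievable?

Y has the best ratio (8/2); taking only Y gives at most 2×8 = 16 (stopped by the supply cap of 2).
Mixing does better — 2×E, 2×Y, and 5×Z: area 43 ≤ 43, yield 2·2 + 2·8 + 5·9 = 65.

65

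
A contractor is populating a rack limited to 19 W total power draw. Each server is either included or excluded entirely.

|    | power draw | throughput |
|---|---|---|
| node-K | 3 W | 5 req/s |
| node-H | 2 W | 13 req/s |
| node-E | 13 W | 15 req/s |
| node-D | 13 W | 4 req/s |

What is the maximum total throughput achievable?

33

Allowing fractional choices, the relaxed optimum would be about 33.3, but servers are indivisible.
node-K + node-H + node-E: power draw 3 + 2 + 13 = 18 ≤ 19, throughput 5 + 13 + 15 = 33.
node-H + node-E: power draw 2 + 13 = 15 ≤ 19, throughput 13 + 15 = 28.
node-K + node-H + node-D: power draw 3 + 2 + 13 = 18 ≤ 19, throughput 5 + 13 + 4 = 22.
Best is node-K, node-H, and node-E with total throughput 33.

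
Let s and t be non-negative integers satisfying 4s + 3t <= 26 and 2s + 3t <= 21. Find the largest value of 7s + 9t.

63

(s,t)=(0,7): 4·0+3·7=21≤26, 2·0+3·7=21≤21, objective 63.
(s,t)=(1,6): 4·1+3·6=22≤26, 2·1+3·6=20≤21, objective 61.
(s,t)=(2,5): 4·2+3·5=23≤26, 2·2+3·5=19≤21, objective 59.
Maximum is 63 at (s,t)=(0,7).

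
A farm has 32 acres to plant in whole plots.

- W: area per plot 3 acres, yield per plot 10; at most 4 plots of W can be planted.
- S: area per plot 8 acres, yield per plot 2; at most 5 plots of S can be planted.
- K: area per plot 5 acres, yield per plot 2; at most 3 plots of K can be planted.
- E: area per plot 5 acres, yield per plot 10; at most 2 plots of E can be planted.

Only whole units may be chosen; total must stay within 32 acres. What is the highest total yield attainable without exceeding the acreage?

64

W has the best ratio (10/3); taking only W gives at most 4×10 = 40 (stopped by the supply cap of 4).
Mixing does better — 4×W, 2×K, and 2×E: area 32 ≤ 32, yield 4·10 + 2·2 + 2·10 = 64.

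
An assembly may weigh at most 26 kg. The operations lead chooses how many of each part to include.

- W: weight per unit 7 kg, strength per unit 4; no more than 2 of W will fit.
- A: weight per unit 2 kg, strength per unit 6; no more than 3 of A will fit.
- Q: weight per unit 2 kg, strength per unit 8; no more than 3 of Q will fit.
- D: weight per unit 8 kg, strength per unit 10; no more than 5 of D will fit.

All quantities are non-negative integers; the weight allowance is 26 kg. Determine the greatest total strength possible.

2×A, 3×Q, and 2×D: weight 26 ≤ 26, strength 2·6 + 3·8 + 2·10 = 56.
3×A, 2×Q, and 2×D: weight 26 ≤ 26, strength 3·6 + 2·8 + 2·10 = 54.
Best is 56.

56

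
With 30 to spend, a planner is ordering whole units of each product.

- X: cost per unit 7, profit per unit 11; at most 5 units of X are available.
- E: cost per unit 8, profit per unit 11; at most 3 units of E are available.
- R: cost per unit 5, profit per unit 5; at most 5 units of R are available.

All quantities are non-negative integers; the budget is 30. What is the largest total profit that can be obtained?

44

X has the best ratio (11/7); taking only X gives at most 4×11 = 44 (stopped by the cost limit).
Optimal: 2×X and 2×E: cost 30 ≤ 30, profit 2·11 + 2·11 = 44.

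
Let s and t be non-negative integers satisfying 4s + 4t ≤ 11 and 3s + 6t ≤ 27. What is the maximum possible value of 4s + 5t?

Relaxing integrality, the LP optimum is 13.75 at (s,t) = (0, 2.75), which is not an integer point.
(s,t)=(0,2): 4·0+4·2=8≤11, 3·0+6·2=12≤27, objective 10.
(s,t)=(1,1): 4·1+4·1=8≤11, 3·1+6·1=9≤27, objective 9.
(s,t)=(0,1): 4·0+4·1=4≤11, 3·0+6·1=6≤27, objective 5.
The best lattice point is (0,2), giving 10.

10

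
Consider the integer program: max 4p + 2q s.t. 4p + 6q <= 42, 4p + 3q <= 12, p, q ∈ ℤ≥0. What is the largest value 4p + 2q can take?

12

(p,q)=(3,0) is feasible, giving 12.
(p,q)=(2,1) is feasible, giving 10.
(p,q)=(2,0) is feasible, giving 8.
Maximum is 12 at (p,q)=(3,0).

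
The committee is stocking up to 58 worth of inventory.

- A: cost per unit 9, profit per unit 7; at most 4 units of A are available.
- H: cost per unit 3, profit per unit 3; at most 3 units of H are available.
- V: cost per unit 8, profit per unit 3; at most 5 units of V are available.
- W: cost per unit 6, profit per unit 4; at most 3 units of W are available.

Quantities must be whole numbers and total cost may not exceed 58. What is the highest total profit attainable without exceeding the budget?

H has the best ratio (3/3); taking only H gives at most 3×3 = 9 (stopped by the supply cap of 3).
Mixing does better — 4×A, 3×H, and 2×W: cost 57 ≤ 58, profit 4·7 + 3·3 + 2·4 = 45.

45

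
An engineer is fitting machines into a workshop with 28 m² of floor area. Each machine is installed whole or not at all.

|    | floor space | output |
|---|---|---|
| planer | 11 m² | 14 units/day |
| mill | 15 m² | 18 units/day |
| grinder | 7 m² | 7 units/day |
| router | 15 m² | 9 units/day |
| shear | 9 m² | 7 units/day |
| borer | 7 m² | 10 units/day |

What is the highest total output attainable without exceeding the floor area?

32

Allowing fractional choices, the relaxed optimum would be about 36.0, but machines are indivisible.
planer + mill: floor space 11 + 15 = 26 ≤ 28, output 14 + 18 = 32.
planer + shear + borer: floor space 11 + 9 + 7 = 27 ≤ 28, output 14 + 7 + 10 = 31.
planer + grinder + borer: floor space 11 + 7 + 7 = 25 ≤ 28, output 14 + 7 + 10 = 31.
Best is planer and mill with total output 32.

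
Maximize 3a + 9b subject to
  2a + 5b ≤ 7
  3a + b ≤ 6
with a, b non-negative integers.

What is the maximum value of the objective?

12

(a,b)=(1,1): 2·1+5·1=7≤7, 3·1+1·1=4≤6, objective 12.
(a,b)=(0,1): 2·0+5·1=5≤7, 3·0+1·1=1≤6, objective 9.
(a,b)=(2,0): 2·2+5·0=4≤7, 3·2+1·0=6≤6, objective 6.
(a,b)=(1,0): 2·1+5·0=2≤7, 3·1+1·0=3≤6, objective 3.
Maximum is 12 at (a,b)=(1,1).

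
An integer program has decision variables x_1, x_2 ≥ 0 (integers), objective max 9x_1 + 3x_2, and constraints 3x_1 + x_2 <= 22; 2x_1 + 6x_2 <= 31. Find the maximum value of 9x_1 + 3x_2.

(x_1,x_2)=(7,1) is feasible, giving 66.
(x_1,x_2)=(7,0) is feasible, giving 63.
(x_1,x_2)=(6,2) is feasible, giving 60.
The best lattice point is (7,1), giving 66.

66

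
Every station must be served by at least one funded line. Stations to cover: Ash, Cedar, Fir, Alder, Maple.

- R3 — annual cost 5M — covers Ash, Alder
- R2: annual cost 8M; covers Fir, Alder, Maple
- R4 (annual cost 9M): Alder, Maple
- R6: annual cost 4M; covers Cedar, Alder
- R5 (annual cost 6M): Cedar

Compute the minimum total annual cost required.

17

Choose R3, R2, and R6: together they cover Ash, Cedar, Fir, Alder, Maple — every station.
Total annual cost: 5 + 8 + 4 = 17.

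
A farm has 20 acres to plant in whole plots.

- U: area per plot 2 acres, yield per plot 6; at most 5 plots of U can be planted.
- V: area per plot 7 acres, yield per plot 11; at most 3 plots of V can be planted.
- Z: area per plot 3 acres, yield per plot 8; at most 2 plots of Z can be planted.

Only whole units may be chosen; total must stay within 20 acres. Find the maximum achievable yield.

49

Take 5×U, 1×V, and 1×Z: area 20 ≤ 20, yield 5·6 + 1·11 + 1·8 = 49.
U has the best ratio (6/2) and is taken to its limit of 5; remaining capacity is filled optimally with the others.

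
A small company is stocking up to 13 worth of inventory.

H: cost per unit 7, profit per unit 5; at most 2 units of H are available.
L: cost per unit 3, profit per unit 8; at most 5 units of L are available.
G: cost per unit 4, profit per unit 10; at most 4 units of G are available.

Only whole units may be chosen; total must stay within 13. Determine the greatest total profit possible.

4×L: cost 12 ≤ 13, profit 4·8 = 32.
3×L and 1×G: cost 13 ≤ 13, profit 3·8 + 1·10 = 34.
Best is 34.

34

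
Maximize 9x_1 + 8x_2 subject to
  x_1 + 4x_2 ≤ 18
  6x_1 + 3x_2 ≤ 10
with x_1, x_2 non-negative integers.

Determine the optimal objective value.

(x_1,x_2)=(0,3) is feasible, giving 24.
(x_1,x_2)=(0,2) is feasible, giving 16.
No feasible integer point exceeds 24.

24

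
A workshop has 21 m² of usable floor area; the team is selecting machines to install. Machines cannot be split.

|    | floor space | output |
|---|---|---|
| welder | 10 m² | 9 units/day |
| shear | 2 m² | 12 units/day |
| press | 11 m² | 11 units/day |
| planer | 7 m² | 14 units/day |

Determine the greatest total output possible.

Treat it as a binary knapsack problem.
welder + shear + planer: floor space 10 + 2 + 7 = 19 ≤ 21, output 9 + 12 + 14 = 35.
shear + press + planer: floor space 2 + 11 + 7 = 20 ≤ 21, output 12 + 11 + 14 = 37.
Best is shear, press, and planer with total output 37.

37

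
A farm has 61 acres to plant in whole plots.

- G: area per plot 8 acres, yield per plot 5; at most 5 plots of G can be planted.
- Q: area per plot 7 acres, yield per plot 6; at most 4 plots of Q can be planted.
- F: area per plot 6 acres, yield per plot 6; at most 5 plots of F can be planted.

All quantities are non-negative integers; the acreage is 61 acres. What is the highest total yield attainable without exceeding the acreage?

F has the best ratio (6/6); taking only F gives at most 5×6 = 30 (stopped by the supply cap of 5).
Mixing does better — 4×Q and 5×F: area 58 ≤ 61, yield 4·6 + 5·6 = 54.

54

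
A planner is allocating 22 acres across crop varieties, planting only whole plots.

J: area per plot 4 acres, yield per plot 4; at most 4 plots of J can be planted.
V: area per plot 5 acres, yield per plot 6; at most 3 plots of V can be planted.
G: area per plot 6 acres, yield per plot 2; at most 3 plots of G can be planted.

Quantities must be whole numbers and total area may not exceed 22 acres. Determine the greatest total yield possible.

This is a bounded integer knapsack.
1×J and 3×V: area 19 ≤ 22, yield 1·4 + 3·6 = 22.
3×J and 2×V: area 22 ≤ 22, yield 3·4 + 2·6 = 24.
Best is 24.

24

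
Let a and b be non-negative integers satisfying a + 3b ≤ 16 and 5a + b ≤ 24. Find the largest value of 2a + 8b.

42

(a,b)=(1,5) is feasible, giving 42.
(a,b)=(0,5) is feasible, giving 40.
Maximum is 42 at (a,b)=(1,5).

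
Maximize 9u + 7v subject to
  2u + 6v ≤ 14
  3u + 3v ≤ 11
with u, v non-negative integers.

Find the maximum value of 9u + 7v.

27

Relaxing integrality, the LP optimum is 33.00 at (u,v) = (3.67, 0), which is not an integer point.
(u,v)=(3,0): 2·3+6·0=6≤14, 3·3+3·0=9≤11, objective 27.
(u,v)=(2,1): 2·2+6·1=10≤14, 3·2+3·1=9≤11, objective 25.
No feasible integer point exceeds 27.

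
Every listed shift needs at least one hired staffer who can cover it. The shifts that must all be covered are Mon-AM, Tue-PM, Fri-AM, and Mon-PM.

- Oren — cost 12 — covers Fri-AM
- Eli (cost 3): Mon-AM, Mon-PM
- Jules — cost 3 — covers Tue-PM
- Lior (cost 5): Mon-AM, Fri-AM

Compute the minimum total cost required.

11

This is an integer covering problem.
Choose Eli, Jules, and Lior: together they cover Mon-AM, Tue-PM, Fri-AM, Mon-PM — every shift.
Total cost: 3 + 3 + 5 = 11.
No cover costs less than 11.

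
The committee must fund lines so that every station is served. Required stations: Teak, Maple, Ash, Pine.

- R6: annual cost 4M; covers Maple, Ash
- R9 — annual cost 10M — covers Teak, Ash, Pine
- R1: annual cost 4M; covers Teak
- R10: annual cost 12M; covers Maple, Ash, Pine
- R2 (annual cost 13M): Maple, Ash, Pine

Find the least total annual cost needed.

14

Choose R6 and R9: together they cover Teak, Maple, Ash, Pine — every station.
Total annual cost: 4 + 10 = 14.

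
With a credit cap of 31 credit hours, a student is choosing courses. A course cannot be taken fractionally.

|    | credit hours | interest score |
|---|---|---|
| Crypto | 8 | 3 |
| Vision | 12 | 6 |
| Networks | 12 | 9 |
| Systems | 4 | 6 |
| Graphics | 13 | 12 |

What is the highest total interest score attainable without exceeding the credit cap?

27

Take Networks, Systems, and Graphics: credit hours 12 + 4 + 13 = 29 ≤ 31, interest score 9 + 6 + 12 = 27.
No other feasible combination does better.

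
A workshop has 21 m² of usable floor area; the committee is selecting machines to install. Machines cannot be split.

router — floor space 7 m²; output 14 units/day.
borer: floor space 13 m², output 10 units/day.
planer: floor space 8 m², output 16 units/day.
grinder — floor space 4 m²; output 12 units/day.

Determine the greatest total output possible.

42

Allowing fractional choices, the relaxed optimum would be about 43.5, but machines are indivisible.
router + planer: floor space 7 + 8 = 15 ≤ 21, output 14 + 16 = 30.
router + planer + grinder: floor space 7 + 8 + 4 = 19 ≤ 21, output 14 + 16 + 12 = 42.
Best is router, planer, and grinder with total output 42.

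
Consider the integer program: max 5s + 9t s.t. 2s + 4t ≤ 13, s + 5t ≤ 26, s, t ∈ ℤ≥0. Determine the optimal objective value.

30

The continuous relaxation peaks at (6.5, 0) with value 32.50; rounding to a feasible lattice point costs some objective.
(s,t)=(6,0): 2·6+4·0=12≤13, 1·6+5·0=6≤26, objective 30.
(s,t)=(5,0): 2·5+4·0=10≤13, 1·5+5·0=5≤26, objective 25.
Maximum is 30 at (s,t)=(6,0).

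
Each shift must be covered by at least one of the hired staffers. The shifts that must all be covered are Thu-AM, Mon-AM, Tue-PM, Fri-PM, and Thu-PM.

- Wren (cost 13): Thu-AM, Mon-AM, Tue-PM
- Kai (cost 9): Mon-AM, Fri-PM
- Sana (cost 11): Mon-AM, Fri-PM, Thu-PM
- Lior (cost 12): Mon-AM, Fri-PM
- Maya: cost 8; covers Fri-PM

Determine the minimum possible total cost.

Choose Wren and Sana: together they cover Thu-AM, Mon-AM, Tue-PM, Fri-PM, Thu-PM — every shift.
Total cost: 13 + 11 = 24.
No cover costs less than 24.

24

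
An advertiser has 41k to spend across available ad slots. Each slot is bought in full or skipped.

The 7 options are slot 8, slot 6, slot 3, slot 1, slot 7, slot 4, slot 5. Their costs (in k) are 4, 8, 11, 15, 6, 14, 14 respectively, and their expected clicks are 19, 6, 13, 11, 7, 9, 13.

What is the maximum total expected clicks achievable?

This is a 0-1 knapsack instance.
slot 8 + slot 3 + slot 7 + slot 5: cost 4 + 11 + 6 + 14 = 35 ≤ 41, expected clicks 19 + 13 + 7 + 13 = 52.
slot 8 + slot 6 + slot 3 + slot 5: cost 4 + 8 + 11 + 14 = 37 ≤ 41, expected clicks 19 + 6 + 13 + 13 = 51.
Best is slot 8, slot 3, slot 7, and slot 5 with total expected clicks 52.

52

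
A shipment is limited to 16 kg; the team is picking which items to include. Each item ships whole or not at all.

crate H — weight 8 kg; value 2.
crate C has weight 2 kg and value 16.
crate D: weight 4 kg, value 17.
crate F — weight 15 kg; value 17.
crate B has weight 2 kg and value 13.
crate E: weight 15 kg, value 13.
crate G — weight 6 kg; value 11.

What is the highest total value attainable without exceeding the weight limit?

crate H + crate C + crate D + crate B: weight 8 + 2 + 4 + 2 = 16 ≤ 16, value 2 + 16 + 17 + 13 = 48.
crate C + crate D + crate B: weight 2 + 4 + 2 = 8 ≤ 16, value 16 + 17 + 13 = 46.
crate C + crate D + crate B + crate G: weight 2 + 4 + 2 + 6 = 14 ≤ 16, value 16 + 17 + 13 + 11 = 57.
Best is crate C, crate D, crate B, and crate G with total value 57.

57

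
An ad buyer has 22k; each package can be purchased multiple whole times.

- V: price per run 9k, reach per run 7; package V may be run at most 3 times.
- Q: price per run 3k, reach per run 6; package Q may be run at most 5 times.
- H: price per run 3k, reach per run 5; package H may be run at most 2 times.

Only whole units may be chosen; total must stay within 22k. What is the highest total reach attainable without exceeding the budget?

Q has the best ratio (6/3); taking only Q gives at most 5×6 = 30 (stopped by the supply cap of 5).
Mixing does better — 5×Q and 2×H: price 21 ≤ 22, reach 5·6 + 2·5 = 40.

40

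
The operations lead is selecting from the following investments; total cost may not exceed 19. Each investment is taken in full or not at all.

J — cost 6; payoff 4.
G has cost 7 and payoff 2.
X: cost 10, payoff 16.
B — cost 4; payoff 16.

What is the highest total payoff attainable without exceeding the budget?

J + B: cost 6 + 4 = 10 ≤ 19, payoff 4 + 16 = 20.
X + B: cost 10 + 4 = 14 ≤ 19, payoff 16 + 16 = 32.
J + G + B: cost 6 + 7 + 4 = 17 ≤ 19, payoff 4 + 2 + 16 = 22.
Best is X and B with total payoff 32.

32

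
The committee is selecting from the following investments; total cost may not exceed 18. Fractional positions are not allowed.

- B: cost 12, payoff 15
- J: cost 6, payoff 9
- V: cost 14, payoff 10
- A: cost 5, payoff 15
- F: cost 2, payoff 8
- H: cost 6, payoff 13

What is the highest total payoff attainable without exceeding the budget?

37

Allowing fractional choices, the relaxed optimum would be about 43.5, but investments are indivisible.
A + F + H: cost 5 + 2 + 6 = 13 ≤ 18, payoff 15 + 8 + 13 = 36.
J + A + H: cost 6 + 5 + 6 = 17 ≤ 18, payoff 9 + 15 + 13 = 37.
J + A + F: cost 6 + 5 + 2 = 13 ≤ 18, payoff 9 + 15 + 8 = 32.
Best is J, A, and H with total payoff 37.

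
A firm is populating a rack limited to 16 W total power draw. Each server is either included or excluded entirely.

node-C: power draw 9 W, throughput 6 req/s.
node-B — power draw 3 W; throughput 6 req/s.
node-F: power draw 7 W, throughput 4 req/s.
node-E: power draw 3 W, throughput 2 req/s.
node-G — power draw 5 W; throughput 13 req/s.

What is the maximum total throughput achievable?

This is an integer program with binary decision variables.
node-B + node-F + node-G: power draw 3 + 7 + 5 = 15 ≤ 16, throughput 6 + 4 + 13 = 23.
node-B + node-E + node-G: power draw 3 + 3 + 5 = 11 ≤ 16, throughput 6 + 2 + 13 = 21.
Best is node-B, node-F, and node-G with total throughput 23.

23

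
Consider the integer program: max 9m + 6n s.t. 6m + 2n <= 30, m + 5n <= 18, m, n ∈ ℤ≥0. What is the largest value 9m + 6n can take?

(m,n)=(4,2): 6·4+2·2=28≤30, 1·4+5·2=14≤18, objective 48.
(m,n)=(3,3): 6·3+2·3=24≤30, 1·3+5·3=18≤18, objective 45.
(m,n)=(4,1): 6·4+2·1=26≤30, 1·4+5·1=9≤18, objective 42.
No feasible integer point exceeds 48.

48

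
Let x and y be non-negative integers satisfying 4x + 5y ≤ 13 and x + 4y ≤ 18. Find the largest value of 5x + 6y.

16

Relaxing integrality, the LP optimum is 16.25 at (x,y) = (3.25, 0), which is not an integer point.
(x,y)=(2,1): 4·2+5·1=13≤13, 1·2+4·1=6≤18, objective 16.
(x,y)=(3,0): 4·3+5·0=12≤13, 1·3+4·0=3≤18, objective 15.
The best lattice point is (2,1), giving 16.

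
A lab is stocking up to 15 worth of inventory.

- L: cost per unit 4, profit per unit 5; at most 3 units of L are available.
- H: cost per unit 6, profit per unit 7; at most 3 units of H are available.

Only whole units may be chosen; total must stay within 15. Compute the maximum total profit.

17

2×L and 1×H: cost 14 ≤ 15, profit 2·5 + 1·7 = 17.
3×L: cost 12 ≤ 15, profit 3·5 = 15.
Best is 17.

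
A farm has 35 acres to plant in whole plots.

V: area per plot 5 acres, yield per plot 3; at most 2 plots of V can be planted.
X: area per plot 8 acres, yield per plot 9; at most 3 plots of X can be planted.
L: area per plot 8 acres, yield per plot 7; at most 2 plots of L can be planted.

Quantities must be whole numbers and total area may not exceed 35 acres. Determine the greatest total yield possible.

This is a bounded integer knapsack.
Take 3×X and 1×L: area 32 ≤ 35, yield 3·9 + 1·7 = 34.
X has the best ratio (9/8) and is taken to its limit of 3; remaining capacity is filled optimally with the others.

34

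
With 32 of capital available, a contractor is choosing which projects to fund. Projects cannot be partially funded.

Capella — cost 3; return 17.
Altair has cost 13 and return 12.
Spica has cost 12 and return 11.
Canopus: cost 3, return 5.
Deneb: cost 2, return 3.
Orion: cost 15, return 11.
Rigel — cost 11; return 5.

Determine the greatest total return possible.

Allowing fractional choices, the relaxed optimum would be about 47.1, but projects are indivisible.
Capella + Altair + Spica + Deneb: cost 3 + 13 + 12 + 2 = 30 ≤ 32, return 17 + 12 + 11 + 3 = 43.
Capella + Altair + Spica + Canopus: cost 3 + 13 + 12 + 3 = 31 ≤ 32, return 17 + 12 + 11 + 5 = 45.
Best is Capella, Altair, Spica, and Canopus with total return 45.

45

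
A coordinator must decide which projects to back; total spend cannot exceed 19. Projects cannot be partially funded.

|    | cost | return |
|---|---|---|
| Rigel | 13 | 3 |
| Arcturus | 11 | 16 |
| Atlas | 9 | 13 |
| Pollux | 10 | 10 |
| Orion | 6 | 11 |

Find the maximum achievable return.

This is an integer program with binary decision variables.
Take Arcturus and Orion: cost 11 + 6 = 17 ≤ 19, return 16 + 11 = 27.
No other feasible combination does better.

27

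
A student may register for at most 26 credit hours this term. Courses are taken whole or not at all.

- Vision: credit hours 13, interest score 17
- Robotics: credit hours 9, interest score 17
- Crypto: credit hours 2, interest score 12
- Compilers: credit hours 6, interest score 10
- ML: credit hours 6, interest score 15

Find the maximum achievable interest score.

Take Robotics, Crypto, Compilers, and ML: credit hours 9 + 2 + 6 + 6 = 23 ≤ 26, interest score 17 + 12 + 10 + 15 = 54.
No other feasible combination does better.

54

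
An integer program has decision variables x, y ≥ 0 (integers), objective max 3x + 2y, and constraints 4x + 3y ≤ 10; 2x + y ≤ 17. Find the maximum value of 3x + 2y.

7

(x,y)=(1,2): 4·1+3·2=10≤10, 2·1+1·2=4≤17, objective 7.
(x,y)=(0,3): 4·0+3·3=9≤10, 2·0+1·3=3≤17, objective 6.
(x,y)=(2,0): 4·2+3·0=8≤10, 2·2+1·0=4≤17, objective 6.
No feasible integer point exceeds 7.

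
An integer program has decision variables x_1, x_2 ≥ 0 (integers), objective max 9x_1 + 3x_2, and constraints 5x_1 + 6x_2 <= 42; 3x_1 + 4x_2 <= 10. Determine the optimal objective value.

27

The continuous relaxation peaks at (3.33, 0) with value 30.00; rounding to a feasible lattice point costs some objective.
(x_1,x_2)=(3,0): 5·3+6·0=15≤42, 3·3+4·0=9≤10, objective 27.
(x_1,x_2)=(2,1): 5·2+6·1=16≤42, 3·2+4·1=10≤10, objective 21.
(x_1,x_2)=(2,0): 5·2+6·0=10≤42, 3·2+4·0=6≤10, objective 18.
No feasible integer point exceeds 27.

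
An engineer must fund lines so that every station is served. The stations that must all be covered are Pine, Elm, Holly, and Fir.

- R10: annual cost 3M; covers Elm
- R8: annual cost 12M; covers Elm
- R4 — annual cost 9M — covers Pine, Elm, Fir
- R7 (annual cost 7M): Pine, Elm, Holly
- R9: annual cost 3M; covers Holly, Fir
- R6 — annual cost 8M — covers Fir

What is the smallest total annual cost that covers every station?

The greedy cost-per-new-station heuristic would pick R9, R10, and R7 for 13, but a cheaper cover exists.
Choose R7 and R9: together they cover Pine, Elm, Holly, Fir — every station.
Total annual cost: 7 + 3 = 10.
No cover costs less than 10.

10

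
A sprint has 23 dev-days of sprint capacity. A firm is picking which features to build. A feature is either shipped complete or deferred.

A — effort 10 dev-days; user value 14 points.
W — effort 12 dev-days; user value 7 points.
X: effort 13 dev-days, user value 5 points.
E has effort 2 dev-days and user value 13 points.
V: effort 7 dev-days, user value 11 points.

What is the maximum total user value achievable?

Take A, E, and V: effort 10 + 2 + 7 = 19 ≤ 23, user value 14 + 13 + 11 = 38.
No other feasible combination does better.

38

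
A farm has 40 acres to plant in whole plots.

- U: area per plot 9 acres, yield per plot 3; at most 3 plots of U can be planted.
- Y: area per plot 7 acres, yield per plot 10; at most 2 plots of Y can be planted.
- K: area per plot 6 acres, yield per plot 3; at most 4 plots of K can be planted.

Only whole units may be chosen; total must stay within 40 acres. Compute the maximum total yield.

This is a bounded integer knapsack.
Take 2×Y and 4×K: area 38 ≤ 40, yield 2·10 + 4·3 = 32.
Y has the best ratio (10/7) and is taken to its limit of 2; remaining capacity is filled optimally with the others.

32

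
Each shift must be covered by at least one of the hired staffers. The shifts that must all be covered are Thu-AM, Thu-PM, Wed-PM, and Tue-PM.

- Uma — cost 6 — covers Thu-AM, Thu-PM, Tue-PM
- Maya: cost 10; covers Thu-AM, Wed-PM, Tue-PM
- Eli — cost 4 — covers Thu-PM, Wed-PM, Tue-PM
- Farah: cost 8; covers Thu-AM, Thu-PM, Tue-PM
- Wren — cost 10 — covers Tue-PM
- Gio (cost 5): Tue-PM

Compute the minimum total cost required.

Choose Uma and Eli: together they cover Thu-AM, Thu-PM, Wed-PM, Tue-PM — every shift.
Total cost: 6 + 4 = 10.
No cover costs less than 10.

10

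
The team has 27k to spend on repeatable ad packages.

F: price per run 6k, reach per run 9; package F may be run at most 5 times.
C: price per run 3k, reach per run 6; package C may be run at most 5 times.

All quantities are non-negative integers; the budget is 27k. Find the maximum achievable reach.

C has the best ratio (6/3); taking only C gives at most 5×6 = 30 (stopped by the supply cap of 5).
Mixing does better — 2×F and 5×C: price 27 ≤ 27, reach 2·9 + 5·6 = 48.

48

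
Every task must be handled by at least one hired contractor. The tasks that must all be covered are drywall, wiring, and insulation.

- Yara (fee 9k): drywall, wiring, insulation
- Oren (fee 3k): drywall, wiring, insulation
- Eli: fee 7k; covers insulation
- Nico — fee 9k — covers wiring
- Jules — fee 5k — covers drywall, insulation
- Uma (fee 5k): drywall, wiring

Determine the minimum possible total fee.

Oren alone covers drywall, wiring, insulation — every task.
Total fee: 3.

3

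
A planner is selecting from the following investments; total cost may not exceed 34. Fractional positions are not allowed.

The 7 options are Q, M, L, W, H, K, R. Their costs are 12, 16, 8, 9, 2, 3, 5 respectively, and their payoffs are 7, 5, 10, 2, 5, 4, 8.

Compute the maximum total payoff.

34

M + L + H + K + R: cost 16 + 8 + 2 + 3 + 5 = 34 ≤ 34, payoff 5 + 10 + 5 + 4 + 8 = 32.
Q + L + H + K + R: cost 12 + 8 + 2 + 3 + 5 = 30 ≤ 34, payoff 7 + 10 + 5 + 4 + 8 = 34.
Best is Q, L, H, K, and R with total payoff 34.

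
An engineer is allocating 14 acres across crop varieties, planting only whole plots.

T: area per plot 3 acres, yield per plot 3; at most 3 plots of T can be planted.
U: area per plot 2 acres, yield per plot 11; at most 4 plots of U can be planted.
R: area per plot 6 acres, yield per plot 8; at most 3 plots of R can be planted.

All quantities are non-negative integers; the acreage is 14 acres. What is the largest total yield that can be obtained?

Take 4×U and 1×R: area 14 ≤ 14, yield 4·11 + 1·8 = 52.
U has the best ratio (11/2) and is taken to its limit of 4; remaining capacity is filled optimally with the others.

52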